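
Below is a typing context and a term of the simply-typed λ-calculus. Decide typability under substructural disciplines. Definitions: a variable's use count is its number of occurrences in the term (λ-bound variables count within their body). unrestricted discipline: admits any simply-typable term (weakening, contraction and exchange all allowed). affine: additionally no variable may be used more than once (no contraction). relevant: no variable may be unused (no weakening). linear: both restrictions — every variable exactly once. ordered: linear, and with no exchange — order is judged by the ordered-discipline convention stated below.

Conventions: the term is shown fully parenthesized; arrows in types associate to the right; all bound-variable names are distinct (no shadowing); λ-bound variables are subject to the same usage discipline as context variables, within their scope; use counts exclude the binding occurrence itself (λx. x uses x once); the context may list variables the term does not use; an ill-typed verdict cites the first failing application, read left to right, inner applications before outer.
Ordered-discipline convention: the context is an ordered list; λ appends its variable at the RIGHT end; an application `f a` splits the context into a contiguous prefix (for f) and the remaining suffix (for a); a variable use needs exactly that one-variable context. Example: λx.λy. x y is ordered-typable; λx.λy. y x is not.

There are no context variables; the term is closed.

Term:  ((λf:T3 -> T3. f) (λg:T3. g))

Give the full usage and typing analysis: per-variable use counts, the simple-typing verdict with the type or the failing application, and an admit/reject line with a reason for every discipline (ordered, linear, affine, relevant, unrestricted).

usage: f (λ-bound)=1, g (λ-bound)=1
order of uses: f, g
typing: ✓ — T3 -> T3
ordered: ✓, one use each (f, g); ordered split holds
linear: ✓, single use per variable (f, g)
affine: ✓, none of f, g used more than once
relevant: ✓, at least one use each (f, g)
unrestricted: ✓, typability at T3 -> T3 is all that's needed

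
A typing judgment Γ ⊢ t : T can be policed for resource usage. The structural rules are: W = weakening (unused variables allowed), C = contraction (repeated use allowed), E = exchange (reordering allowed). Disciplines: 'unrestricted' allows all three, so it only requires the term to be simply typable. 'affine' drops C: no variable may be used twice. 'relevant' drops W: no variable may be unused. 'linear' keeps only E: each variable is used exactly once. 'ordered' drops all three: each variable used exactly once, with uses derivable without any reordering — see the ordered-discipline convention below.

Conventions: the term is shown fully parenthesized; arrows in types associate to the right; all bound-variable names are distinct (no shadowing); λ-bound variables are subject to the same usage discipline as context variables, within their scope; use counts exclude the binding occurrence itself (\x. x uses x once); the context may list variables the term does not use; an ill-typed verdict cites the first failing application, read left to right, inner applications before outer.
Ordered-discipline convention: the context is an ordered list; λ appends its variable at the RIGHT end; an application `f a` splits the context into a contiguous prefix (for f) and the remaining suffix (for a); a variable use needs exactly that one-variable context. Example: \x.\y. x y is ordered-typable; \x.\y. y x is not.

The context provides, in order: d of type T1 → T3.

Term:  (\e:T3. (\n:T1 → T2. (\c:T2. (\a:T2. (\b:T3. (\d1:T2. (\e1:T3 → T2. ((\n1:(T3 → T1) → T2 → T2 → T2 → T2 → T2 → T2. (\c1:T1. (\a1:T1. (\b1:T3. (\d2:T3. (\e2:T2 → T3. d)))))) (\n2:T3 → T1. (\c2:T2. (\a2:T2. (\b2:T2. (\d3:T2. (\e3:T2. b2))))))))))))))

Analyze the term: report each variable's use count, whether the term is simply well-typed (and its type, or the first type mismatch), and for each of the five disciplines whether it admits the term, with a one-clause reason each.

counts: d=1; e (λ-bound)=0; n (λ-bound)=0; c (λ-bound)=0; a (λ-bound)=0; b (λ-bound)=0; d1 (λ-bound)=0; e1 (λ-bound)=0; n1 (λ-bound)=0; c1 (λ-bound)=0; a1 (λ-bound)=0; b1 (λ-bound)=0; d2 (λ-bound)=0; e2 (λ-bound)=0; n2 (λ-bound)=0; c2 (λ-bound)=0; a2 (λ-bound)=0; b2 (λ-bound)=1; d3 (λ-bound)=0; e3 (λ-bound)=0
order of uses: d, b2
typing: well-typed — term : T3 → (T1 → T2) → T2 → T2 → T3 → T2 → (T3 → T2) → T1 → T1 → T3 → T3 → (T2 → T3) → T1 → T3
ordered: ✗, e, n, c, a, b, d1, e1, n1, c1, a1, b1, d2, e2, n2, c2, a2, d3, e3 left unused
linear: ✗, e, n, c, a, b, d1, e1, n1, c1, a1, b1, d2, e2, n2, c2, a2, d3, e3 left unused
affine: ✓, none of d, e, n, c, a, b, d1, e1, n1, c1, a1, b1, d2, e2, n2, c2, a2, b2, d3, e3 used more than once
relevant: ✗, e, n, c, a, b, d1, e1, n1, c1, a1, b1, d2, e2, n2, c2, a2, d3, e3 left unused
unrestricted: ✓, typability at T3 → (T1 → T2) → T2 → T2 → T3 → T2 → (T3 → T2) → T1 → T1 → T3 → T3 → (T2 → T3) → T1 → T3 is all that's needed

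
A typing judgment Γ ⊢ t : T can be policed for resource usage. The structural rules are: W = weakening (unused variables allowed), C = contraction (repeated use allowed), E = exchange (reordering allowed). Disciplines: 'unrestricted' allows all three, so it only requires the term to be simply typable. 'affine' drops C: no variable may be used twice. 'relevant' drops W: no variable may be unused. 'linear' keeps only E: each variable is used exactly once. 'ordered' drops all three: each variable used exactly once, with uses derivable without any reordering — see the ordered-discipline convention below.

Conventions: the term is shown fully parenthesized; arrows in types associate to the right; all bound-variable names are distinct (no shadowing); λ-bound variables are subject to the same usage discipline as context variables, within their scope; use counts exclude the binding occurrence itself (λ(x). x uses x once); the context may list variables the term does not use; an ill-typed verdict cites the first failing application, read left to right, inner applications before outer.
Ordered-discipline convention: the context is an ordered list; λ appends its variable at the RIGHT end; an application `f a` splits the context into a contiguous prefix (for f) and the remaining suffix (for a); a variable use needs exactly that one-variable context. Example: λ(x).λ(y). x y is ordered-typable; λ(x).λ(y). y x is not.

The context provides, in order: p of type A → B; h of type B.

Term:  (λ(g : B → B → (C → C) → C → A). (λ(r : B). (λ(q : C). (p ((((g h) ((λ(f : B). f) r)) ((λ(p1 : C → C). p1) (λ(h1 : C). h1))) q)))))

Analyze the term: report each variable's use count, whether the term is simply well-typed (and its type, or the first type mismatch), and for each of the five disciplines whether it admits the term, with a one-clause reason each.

counts: p: 1×, h: 1×, g (λ-bound): 1×, r (λ-bound): 1×, q (λ-bound): 1×, f (λ-bound): 1×, p1 (λ-bound): 1×, h1 (λ-bound): 1×
left-to-right use order: p, g, h, f, r, p1, h1, q
typing: ✓ — (B → B → (C → C) → C → A) → B → C → B
ordered: ✗ — needs exchange: uses follow p, g, h, f, r, p1, h1, q
linear: ✓ — exactly-once usage across p, h, g, r, q, f, p1, h1
affine: ✓ — no duplicate uses among p, h, g, r, q, f, p1, h1
relevant: ✓ — at least one use each (p, h, g, r, q, f, p1, h1)
unrestricted: ✓ — simply typable at (B → B → (C → C) → C → A) → B → C → B; W, C, E all held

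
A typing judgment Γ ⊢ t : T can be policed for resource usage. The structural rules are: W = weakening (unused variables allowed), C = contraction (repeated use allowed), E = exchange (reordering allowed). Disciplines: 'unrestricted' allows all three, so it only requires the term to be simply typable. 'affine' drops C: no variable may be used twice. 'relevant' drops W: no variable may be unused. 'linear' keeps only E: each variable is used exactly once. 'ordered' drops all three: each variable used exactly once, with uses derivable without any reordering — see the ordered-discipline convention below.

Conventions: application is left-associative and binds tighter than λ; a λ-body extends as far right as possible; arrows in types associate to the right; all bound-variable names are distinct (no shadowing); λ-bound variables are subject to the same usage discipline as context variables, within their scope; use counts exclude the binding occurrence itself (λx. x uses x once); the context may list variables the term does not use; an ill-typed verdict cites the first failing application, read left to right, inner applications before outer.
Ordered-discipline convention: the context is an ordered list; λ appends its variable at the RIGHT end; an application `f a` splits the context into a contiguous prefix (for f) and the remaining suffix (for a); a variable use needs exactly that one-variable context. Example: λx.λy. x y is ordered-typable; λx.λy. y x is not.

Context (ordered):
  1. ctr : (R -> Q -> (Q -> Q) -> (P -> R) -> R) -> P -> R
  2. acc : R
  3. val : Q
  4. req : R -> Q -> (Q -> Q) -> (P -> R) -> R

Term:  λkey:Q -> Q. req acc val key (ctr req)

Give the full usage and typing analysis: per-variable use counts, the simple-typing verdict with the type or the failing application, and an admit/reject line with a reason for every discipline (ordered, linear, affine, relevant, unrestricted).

variable uses: ctr: 1, acc: 1, val: 1, req: 2, key (λ-bound): 1
use order (left to right): req, acc, val, key, ctr, req
typing: well-typed at (Q -> Q) -> R
ordered: ✗, needs contraction — req ×2
linear: ✗, needs contraction — req ×2
affine: ✗, needs contraction — req ×2
relevant: ✓, at least one use each (ctr, acc, val, req, key)
unrestricted: ✓, typability at (Q -> Q) -> R is all that's needed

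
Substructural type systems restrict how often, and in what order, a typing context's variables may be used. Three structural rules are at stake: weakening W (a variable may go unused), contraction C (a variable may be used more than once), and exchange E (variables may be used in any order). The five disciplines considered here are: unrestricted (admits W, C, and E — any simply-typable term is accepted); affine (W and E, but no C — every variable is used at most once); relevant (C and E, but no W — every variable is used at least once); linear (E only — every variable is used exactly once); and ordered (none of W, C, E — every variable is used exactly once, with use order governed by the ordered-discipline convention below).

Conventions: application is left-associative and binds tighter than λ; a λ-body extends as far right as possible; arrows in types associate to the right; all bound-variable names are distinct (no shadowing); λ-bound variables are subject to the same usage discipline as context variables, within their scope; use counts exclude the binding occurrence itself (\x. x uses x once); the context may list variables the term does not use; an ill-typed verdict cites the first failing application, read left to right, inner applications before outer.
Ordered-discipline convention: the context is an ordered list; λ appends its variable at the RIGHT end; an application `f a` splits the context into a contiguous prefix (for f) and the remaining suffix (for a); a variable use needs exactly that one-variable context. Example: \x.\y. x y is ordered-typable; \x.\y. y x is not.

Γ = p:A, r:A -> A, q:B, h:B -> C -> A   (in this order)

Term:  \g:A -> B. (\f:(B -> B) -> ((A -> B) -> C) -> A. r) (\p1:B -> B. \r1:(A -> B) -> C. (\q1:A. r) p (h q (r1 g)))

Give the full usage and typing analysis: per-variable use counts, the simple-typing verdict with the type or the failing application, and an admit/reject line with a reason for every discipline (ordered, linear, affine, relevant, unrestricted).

usage: p: 1×; r: 2×; q: 1×; h: 1×; g [bound]: 1×; f [bound]: 0×; p1 [bound]: 0×; r1 [bound]: 1×; q1 [bound]: 0×
order of uses: r, r, p, h, q, r1, g
typing: ✓ — (A -> B) -> A -> A
ordered: ✗ — uses contraction: r ×2; needs weakening: f, p1, q1 unused
linear: ✗ — uses contraction: r ×2; needs weakening: f, p1, q1 unused
affine: ✗ — uses contraction: r ×2
relevant: ✗ — needs weakening: f, p1, q1 unused
unrestricted: ✓ — type-checks ((A -> B) -> A -> A) and nothing is barred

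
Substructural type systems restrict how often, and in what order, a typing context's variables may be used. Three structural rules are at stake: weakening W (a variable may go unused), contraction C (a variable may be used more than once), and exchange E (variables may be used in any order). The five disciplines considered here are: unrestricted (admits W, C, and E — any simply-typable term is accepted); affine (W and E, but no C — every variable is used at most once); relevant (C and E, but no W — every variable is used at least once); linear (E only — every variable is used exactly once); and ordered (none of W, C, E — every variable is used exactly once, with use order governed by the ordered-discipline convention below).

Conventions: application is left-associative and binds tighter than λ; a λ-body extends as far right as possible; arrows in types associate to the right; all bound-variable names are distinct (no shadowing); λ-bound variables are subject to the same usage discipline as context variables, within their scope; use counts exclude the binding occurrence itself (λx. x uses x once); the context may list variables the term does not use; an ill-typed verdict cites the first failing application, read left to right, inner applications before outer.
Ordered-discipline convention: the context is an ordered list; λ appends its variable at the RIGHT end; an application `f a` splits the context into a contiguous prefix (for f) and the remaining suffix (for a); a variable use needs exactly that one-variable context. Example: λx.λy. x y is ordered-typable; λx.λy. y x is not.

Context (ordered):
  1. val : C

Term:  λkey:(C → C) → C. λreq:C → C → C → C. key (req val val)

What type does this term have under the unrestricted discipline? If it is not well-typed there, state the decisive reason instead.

term : ((C → C) → C) → (C → C → C → C) → C
usage: val: 2; key (bound): 1; req (bound): 1
order of uses: key, req, val, val
typing: the term checks, with type ((C → C) → C) → (C → C → C → C) → C
across the five disciplines: ordered ✗, linear ✗, affine ✗, relevant ✓, unrestricted ✓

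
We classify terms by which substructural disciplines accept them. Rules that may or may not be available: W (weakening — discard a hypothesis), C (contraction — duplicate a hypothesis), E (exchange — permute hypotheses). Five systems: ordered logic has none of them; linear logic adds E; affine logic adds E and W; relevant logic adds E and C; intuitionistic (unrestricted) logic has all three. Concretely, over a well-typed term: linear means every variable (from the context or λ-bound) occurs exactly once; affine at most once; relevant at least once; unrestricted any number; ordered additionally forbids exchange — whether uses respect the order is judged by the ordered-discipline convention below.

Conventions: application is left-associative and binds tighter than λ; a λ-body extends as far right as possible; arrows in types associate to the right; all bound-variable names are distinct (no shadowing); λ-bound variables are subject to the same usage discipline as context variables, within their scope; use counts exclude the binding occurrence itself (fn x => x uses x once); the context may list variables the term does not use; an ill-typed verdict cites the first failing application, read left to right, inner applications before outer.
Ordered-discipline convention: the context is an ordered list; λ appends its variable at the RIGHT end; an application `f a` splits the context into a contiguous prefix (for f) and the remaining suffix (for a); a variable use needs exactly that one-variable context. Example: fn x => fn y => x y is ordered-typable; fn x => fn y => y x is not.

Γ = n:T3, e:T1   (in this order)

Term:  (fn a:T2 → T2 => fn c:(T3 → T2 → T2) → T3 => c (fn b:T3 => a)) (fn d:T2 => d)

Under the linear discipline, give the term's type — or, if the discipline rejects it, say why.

not well-typed under linear — needs weakening: n, e, b unused
usage: n ×0, e ×0, a (λ-bound) ×1, c (λ-bound) ×1, b (λ-bound) ×0, d (λ-bound) ×1
uses in reading order: c, a, d
typing: ✓ — ((T3 → T2 → T2) → T3) → T3
per-discipline verdicts: ordered ✗ | linear ✗ | affine ✓ | relevant ✗ | unrestricted ✓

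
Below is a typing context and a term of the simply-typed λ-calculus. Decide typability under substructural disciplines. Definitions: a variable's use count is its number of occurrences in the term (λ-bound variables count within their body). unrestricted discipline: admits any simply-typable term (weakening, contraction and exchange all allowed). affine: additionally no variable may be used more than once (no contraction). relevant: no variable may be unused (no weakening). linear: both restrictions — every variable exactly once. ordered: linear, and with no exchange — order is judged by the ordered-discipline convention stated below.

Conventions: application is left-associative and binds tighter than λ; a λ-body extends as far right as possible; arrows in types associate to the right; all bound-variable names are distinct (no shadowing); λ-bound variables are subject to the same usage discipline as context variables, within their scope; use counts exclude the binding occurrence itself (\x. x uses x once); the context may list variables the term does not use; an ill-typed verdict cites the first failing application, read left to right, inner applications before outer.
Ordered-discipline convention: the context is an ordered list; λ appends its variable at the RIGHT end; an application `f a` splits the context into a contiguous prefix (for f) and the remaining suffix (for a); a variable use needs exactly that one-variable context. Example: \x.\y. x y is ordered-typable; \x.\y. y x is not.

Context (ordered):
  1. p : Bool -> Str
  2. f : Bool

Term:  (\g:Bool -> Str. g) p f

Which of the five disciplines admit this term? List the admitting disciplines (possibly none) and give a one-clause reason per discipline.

admitting disciplines: ordered, linear, affine, relevant, unrestricted
counts: p: 1; f: 1; g [bound]: 1
uses in reading order: g, p, f
typing: ✓ — Str
ordered ✓ (one use each (p, f, g); ordered split holds)
linear ✓ (each of p, f, g used exactly once)
affine ✓ (p, f, g: no repeats, contraction unneeded)
relevant ✓ (p, f, g: all used, weakening unneeded)
unrestricted ✓ (typability at Str is all that's needed)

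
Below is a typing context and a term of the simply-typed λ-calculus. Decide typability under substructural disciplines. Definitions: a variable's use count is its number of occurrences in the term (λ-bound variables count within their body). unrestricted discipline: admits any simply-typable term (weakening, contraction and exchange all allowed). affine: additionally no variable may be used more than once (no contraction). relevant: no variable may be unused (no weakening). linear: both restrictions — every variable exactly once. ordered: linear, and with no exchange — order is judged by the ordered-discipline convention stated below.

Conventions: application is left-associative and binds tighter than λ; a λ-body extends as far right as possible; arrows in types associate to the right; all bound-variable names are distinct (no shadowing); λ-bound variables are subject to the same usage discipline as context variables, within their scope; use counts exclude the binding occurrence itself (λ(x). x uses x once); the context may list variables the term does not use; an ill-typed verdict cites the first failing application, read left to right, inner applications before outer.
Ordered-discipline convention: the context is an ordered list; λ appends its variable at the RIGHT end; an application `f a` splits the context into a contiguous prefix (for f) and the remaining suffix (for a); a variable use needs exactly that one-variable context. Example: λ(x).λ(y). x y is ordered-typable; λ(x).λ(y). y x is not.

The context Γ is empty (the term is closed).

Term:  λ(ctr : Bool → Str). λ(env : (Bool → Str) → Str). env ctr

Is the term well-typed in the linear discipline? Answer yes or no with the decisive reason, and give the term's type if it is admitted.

yes — ctr, env: one use apiece; term : (Bool → Str) → ((Bool → Str) → Str) → Str
counts: ctr [bound]: 1, env [bound]: 1
left-to-right use order: env, ctr
typing: well-typed — term : (Bool → Str) → ((Bool → Str) → Str) → Str
across the five disciplines: ordered ✗ | linear ✓ | affine ✓ | relevant ✓ | unrestricted ✓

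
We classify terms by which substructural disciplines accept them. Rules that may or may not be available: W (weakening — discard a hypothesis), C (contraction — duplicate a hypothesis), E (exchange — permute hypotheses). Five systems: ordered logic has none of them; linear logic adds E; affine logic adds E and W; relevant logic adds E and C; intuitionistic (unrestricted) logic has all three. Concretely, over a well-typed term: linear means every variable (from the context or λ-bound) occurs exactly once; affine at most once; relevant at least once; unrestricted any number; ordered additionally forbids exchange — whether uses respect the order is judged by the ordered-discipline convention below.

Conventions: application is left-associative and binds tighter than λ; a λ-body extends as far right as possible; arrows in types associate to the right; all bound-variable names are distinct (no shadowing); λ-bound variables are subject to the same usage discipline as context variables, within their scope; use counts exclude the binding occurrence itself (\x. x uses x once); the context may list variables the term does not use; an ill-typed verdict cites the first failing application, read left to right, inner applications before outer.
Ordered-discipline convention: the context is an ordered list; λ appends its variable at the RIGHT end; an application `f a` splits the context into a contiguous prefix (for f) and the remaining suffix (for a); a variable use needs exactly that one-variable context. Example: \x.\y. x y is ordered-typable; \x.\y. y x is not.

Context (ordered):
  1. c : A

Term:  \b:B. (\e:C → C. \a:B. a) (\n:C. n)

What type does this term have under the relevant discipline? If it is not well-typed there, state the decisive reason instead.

not well-typed under relevant — c, b, e left unused
variable uses: c ×0, b (bound) ×0, e (bound) ×0, a (bound) ×1, n (bound) ×1
uses in reading order: a, n
typing: the term checks, with type B → B → B
across the five disciplines: ordered ✗; linear ✗; affine ✓; relevant ✗; unrestricted ✓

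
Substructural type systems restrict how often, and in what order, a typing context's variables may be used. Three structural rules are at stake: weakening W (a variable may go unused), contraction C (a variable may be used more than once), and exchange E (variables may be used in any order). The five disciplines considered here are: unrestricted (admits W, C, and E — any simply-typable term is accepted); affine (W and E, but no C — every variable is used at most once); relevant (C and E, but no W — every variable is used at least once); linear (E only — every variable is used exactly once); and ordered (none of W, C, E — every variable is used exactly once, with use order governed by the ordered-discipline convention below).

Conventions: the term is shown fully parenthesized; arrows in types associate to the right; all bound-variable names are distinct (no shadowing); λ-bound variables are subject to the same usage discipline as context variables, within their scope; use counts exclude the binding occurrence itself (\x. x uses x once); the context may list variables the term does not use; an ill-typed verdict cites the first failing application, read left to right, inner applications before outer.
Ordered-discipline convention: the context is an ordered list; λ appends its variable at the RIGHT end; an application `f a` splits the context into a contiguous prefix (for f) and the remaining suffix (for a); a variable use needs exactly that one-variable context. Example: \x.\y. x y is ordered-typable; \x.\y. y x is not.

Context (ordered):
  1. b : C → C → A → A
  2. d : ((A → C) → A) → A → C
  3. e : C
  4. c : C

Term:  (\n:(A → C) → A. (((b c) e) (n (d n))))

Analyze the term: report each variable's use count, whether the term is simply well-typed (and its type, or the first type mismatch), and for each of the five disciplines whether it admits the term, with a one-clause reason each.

use counts: b: 1×, d: 1×, e: 1×, c: 1×, n (λ-bound): 2×
uses in reading order: b, c, e, n, d, n
typing: well-typed at ((A → C) → A) → A
ordered ✗ (uses contraction: n ×2)
linear ✗ (uses contraction: n ×2)
affine ✗ (uses contraction: n ×2)
relevant ✓ (at least one use each (b, d, e, c, n))
unrestricted ✓ (typability at ((A → C) → A) → A is all that's needed)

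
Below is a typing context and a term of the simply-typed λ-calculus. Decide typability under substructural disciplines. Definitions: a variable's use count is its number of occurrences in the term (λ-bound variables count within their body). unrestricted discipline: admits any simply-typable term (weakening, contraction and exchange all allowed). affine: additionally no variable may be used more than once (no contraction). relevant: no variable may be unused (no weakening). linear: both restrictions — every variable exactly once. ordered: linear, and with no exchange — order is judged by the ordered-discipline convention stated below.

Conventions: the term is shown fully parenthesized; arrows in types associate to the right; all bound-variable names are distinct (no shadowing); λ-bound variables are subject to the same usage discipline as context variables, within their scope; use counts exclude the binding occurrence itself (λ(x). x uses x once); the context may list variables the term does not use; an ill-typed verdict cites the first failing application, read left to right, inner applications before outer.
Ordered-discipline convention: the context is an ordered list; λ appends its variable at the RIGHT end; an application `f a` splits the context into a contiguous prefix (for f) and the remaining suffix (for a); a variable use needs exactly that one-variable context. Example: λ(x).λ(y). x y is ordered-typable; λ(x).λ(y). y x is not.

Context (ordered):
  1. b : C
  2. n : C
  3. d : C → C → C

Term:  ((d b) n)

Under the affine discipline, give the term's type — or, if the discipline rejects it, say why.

term : C
use counts: b ×1, n ×1, d ×1
use order (left to right): d, b, n
typing: well-typed — term : C
summary: ordered ✗; linear ✓; affine ✓; relevant ✓; unrestricted ✓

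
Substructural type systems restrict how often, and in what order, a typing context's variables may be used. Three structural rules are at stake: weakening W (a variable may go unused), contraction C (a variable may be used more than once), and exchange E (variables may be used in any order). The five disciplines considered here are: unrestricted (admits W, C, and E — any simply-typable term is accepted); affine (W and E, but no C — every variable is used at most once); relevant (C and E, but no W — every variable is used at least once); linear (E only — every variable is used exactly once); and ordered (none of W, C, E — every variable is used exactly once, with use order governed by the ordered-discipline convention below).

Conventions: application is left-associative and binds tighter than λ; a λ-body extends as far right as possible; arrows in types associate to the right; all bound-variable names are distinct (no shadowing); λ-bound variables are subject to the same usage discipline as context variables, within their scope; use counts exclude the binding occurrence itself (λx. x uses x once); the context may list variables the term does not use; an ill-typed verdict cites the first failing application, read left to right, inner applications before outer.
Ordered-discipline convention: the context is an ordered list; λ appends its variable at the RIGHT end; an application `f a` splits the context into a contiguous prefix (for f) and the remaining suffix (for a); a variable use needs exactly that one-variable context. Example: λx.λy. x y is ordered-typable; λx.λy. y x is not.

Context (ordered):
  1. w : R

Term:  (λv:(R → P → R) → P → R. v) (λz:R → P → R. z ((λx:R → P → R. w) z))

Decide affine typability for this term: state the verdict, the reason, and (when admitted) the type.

no — repeated use of z ×2
variable uses: w ×1, v (bound) ×1, z (bound) ×2, x (bound) ×0
use order (left to right): v, z, w, z
typing: well-typed — term : (R → P → R) → P → R
all disciplines: ordered ✗ | linear ✗ | affine ✗ | relevant ✗ | unrestricted ✓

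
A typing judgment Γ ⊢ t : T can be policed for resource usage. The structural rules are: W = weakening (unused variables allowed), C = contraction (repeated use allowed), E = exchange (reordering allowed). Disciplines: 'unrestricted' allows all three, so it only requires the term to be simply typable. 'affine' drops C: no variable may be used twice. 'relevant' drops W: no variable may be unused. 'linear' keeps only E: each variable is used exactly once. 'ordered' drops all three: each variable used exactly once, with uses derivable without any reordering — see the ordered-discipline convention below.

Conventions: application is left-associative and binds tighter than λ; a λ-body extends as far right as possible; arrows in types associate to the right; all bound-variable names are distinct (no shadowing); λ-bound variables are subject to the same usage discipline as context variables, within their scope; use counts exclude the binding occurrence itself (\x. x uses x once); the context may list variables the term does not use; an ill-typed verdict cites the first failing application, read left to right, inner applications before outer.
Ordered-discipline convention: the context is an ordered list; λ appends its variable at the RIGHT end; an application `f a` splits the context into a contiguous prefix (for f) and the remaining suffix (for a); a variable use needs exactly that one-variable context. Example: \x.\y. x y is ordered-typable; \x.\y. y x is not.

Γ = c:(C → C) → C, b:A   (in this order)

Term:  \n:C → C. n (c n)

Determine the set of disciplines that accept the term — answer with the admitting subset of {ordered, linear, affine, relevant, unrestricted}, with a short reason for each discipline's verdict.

admitted by: unrestricted
use counts: c: 1, b: 0, n (bound): 2
left-to-right use order: n, c, n
typing: well-typed at (C → C) → C
ordered: ✗, repeated use of n ×2; b never used (weakening)
linear: ✗, repeated use of n ×2; b never used (weakening)
affine: ✗, repeated use of n ×2
relevant: ✗, b never used (weakening)
unrestricted: ✓, typability at (C → C) → C is all that's needed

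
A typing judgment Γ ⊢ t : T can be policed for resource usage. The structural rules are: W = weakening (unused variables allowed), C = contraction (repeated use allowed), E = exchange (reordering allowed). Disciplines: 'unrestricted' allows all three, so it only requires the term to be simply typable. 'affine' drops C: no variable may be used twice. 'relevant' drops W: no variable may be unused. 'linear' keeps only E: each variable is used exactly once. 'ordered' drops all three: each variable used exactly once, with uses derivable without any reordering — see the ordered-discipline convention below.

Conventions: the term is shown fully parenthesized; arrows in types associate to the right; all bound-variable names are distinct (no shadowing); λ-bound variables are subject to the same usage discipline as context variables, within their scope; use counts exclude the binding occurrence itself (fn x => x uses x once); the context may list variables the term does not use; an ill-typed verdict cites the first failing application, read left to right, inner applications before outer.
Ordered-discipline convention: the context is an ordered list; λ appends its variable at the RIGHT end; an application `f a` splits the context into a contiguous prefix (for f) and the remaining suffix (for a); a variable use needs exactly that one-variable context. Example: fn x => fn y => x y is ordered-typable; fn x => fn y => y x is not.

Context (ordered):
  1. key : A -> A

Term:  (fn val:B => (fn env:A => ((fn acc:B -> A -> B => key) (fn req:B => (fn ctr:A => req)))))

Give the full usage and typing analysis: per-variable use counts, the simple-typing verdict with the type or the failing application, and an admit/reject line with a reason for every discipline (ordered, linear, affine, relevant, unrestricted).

variable uses: key=1; val (λ-bound)=0; env (λ-bound)=0; acc (λ-bound)=0; req (λ-bound)=1; ctr (λ-bound)=0
order of uses: key, req
typing: ✓ — B -> A -> A -> A
ordered ✗ (val, env, acc, ctr never used (weakening))
linear ✗ (val, env, acc, ctr never used (weakening))
affine ✓ (no duplicate uses among key, val, env, acc, req, ctr)
relevant ✗ (val, env, acc, ctr never used (weakening))
unrestricted ✓ (well-typed at B -> A -> A -> A; no restrictions here)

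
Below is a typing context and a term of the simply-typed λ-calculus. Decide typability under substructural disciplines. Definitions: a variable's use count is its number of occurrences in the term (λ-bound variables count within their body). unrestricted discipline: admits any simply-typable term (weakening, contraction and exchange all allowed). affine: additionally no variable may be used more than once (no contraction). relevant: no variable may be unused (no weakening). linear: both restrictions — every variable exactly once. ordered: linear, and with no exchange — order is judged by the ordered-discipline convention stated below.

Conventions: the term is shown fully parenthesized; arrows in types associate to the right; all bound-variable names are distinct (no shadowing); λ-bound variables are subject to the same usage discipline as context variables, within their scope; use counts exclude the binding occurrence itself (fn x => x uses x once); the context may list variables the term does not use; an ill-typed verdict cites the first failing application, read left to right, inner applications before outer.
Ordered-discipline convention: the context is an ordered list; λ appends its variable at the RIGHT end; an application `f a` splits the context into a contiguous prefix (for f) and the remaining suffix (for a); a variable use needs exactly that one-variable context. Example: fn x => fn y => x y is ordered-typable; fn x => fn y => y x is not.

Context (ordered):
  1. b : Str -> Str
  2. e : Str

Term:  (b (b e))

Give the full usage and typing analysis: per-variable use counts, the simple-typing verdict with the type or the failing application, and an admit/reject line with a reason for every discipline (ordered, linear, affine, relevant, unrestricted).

use counts: b ×2; e ×1
uses in reading order: b, b, e
typing: well-typed at Str
ordered: ✗, b ×2 used more than once (contraction)
linear: ✗, b ×2 used more than once (contraction)
affine: ✗, b ×2 used more than once (contraction)
relevant: ✓, b, e: all used, weakening unneeded
unrestricted: ✓, simply typable at Str; W, C, E all held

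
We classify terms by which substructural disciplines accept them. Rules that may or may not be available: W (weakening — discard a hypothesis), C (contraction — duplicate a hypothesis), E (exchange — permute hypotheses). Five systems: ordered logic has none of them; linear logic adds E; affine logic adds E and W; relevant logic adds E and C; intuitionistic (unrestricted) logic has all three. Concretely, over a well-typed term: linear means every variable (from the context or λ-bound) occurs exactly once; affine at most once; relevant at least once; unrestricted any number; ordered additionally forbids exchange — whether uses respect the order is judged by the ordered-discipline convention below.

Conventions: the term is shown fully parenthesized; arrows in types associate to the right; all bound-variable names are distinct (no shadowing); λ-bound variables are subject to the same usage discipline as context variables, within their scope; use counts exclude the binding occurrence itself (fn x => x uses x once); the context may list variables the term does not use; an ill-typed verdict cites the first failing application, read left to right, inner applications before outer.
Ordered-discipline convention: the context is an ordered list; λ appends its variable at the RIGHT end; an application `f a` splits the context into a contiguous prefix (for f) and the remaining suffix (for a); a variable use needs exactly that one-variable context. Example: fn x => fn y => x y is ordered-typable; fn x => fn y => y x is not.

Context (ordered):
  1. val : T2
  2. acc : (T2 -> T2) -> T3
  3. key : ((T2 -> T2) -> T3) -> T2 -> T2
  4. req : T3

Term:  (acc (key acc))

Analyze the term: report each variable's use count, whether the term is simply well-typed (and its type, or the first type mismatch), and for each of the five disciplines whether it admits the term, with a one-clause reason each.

counts: val: 0; acc: 2; key: 1; req: 0
uses in reading order: acc, key, acc
typing: well-typed at T3
ordered: ✗, needs contraction — acc ×2; val, req left unused
linear: ✗, needs contraction — acc ×2; val, req left unused
affine: ✗, needs contraction — acc ×2
relevant: ✗, val, req left unused
unrestricted: ✓, simply typable at T3; W, C, E all held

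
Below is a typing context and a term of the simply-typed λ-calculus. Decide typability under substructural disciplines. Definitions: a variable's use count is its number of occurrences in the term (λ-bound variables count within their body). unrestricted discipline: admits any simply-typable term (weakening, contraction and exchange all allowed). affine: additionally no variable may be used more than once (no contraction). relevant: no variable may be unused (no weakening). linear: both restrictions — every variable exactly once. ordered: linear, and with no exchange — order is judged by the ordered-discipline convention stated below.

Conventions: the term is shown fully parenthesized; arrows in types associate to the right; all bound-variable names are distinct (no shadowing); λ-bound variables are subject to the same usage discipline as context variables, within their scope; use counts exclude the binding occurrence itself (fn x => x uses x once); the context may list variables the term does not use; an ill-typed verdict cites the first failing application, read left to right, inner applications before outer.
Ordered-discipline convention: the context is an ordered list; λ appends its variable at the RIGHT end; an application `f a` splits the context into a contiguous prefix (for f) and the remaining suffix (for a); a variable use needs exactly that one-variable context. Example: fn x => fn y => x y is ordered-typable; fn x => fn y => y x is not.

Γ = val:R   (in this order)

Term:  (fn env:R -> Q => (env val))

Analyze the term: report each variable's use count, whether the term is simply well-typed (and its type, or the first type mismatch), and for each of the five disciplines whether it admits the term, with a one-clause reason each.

variable uses: val: 1, env [bound]: 1
left-to-right use order: env, val
typing: the term checks, with type (R -> Q) -> Q
ordered ✗ (use order env, val needs exchange)
linear ✓ (exactly-once usage across val, env)
affine ✓ (no duplicate uses among val, env)
relevant ✓ (every one of val, env appears)
unrestricted ✓ (typability at (R -> Q) -> Q is all that's needed)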